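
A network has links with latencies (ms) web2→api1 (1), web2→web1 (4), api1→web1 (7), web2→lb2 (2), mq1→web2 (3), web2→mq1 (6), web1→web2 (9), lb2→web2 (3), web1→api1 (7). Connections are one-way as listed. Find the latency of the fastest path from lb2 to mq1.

9

Paths from lb2 to mq1:
lb2-web2-mq1: 3 + 6 = 9
The minimum is 9 ms.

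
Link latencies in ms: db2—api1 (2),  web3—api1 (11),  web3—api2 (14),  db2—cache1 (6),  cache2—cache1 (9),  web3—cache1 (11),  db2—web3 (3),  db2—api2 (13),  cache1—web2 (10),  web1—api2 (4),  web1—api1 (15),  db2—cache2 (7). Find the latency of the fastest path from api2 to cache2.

Checking several routes:
api2 - db2 - cache1 - cache2: 13 + 6 + 9 = 28
api2 - db2 - cache2: 13 + 7 = 20
api2 - web3 - db2 - cache2: 14 + 3 + 7 = 24
Shortest: 20 ms.

20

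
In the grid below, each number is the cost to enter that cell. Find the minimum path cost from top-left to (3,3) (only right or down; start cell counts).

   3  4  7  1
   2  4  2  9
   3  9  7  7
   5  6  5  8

Cheapest: (0,0) (1,0) (1,1) (1,2) (2,2) (3,2) (3,3)
  3 + 2 + 4 + 2 + 7 + 5 + 8 = 31
For comparison, the top-then-right route costs 39.

31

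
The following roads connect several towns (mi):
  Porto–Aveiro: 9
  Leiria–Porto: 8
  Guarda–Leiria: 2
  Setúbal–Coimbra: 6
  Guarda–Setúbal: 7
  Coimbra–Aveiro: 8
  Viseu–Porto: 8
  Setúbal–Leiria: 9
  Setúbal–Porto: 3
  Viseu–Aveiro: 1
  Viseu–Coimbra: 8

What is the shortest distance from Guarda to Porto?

10

Comparing a few candidate routes:
Guarda - Leiria - Setúbal - Porto: 2 + 9 + 3 = 14
Guarda - Leiria - Porto: 2 + 8 = 10
Guarda - Setúbal - Porto: 7 + 3 = 10
Guarda - Setúbal - Coimbra - Viseu - Porto: 7 + 6 + 8 + 8 = 29
Guarda - Setúbal - Leiria - Porto: 7 + 9 + 8 = 24
Shortest: 10 mi.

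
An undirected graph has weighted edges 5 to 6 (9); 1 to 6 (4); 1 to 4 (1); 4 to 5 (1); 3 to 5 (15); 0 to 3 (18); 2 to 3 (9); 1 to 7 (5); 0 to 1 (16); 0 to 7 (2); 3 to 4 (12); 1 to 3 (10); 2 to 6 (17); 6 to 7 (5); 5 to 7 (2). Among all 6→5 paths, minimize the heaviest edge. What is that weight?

4

Some routes from 6 to 5:
6 - 7 - 1 - 4 - 5: max(5, 5, 1, 1) = 5
6 - 7 - 5: max(5, 2) = 5
6 - 1 - 4 - 5: max(4, 1, 1) = 4
Smallest bottleneck: 4.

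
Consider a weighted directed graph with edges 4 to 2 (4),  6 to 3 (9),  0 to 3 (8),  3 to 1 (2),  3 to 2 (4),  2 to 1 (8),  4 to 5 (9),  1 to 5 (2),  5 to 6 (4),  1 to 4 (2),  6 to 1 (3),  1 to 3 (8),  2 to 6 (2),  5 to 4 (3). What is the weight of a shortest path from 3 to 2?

4

Paths from 3 to 2:
3 -> 1 -> 4 -> 2: 2 + 2 + 4 = 8
3 -> 2: 4
3 -> 1 -> 5 -> 4 -> 2: 2 + 2 + 3 + 4 = 11
Best route has total 4.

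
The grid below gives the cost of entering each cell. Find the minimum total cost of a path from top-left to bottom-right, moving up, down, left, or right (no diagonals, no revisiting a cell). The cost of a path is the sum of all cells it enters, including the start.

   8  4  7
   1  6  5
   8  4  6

25

Path [0,0] → [1,0] → [1,1] → [2,1] → [2,2]: 8 + 1 + 6 + 4 + 6 = 25.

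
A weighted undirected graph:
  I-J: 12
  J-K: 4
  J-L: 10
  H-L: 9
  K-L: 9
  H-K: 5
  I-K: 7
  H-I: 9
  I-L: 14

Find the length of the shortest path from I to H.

A few of the I→H routes:
I→K→H: 7 + 5 = 12
I→L→H: 14 + 9 = 23
I→J→K→H: 12 + 4 + 5 = 21
I→H: 9
The minimum is 9.

9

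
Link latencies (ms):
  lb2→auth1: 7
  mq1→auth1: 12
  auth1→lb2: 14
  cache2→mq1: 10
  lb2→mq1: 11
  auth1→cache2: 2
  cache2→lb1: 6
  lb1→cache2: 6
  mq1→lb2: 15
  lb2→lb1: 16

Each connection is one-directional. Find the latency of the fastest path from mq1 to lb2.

Paths from mq1 to lb2:
mq1-auth1-lb2: 12 + 14 = 26
mq1-lb2: 15
Shortest: 15 ms.

15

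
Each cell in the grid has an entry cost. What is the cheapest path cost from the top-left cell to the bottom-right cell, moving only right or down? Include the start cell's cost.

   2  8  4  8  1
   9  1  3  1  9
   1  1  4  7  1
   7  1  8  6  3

Best path: (0,0) → (0,1) → (1,1) → (1,2) → (1,3) → (2,3) → (2,4) → (3,4)
Cost: 2 + 8 + 1 + 3 + 1 + 7 + 1 + 3 = 26

26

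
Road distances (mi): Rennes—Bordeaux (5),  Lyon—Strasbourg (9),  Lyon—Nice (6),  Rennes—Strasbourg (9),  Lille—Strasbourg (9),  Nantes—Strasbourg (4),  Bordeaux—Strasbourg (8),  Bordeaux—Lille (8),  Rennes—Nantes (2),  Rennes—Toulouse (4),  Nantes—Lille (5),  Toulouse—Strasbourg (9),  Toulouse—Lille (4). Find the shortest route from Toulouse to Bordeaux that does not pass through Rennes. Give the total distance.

12

A few of the Toulouse→Bordeaux routes:
Toulouse→Lille→Bordeaux: 4 + 8 = 12
Toulouse→Lille→Nantes→Strasbourg→Bordeaux: 4 + 5 + 4 + 8 = 21
Toulouse→Strasbourg→Bordeaux: 9 + 8 = 17
Best route has total 12 mi.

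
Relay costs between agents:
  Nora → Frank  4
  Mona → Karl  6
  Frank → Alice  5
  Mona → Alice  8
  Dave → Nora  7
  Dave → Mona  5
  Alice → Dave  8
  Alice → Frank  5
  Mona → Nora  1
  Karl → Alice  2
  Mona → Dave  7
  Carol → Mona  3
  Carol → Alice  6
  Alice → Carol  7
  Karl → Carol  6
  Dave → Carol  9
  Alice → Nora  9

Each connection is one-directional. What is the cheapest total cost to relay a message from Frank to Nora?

Comparing a few candidate routes:
Frank -> Alice -> Dave -> Carol -> Mona -> Nora: 5 + 8 + 9 + 3 + 1 = 26
Frank -> Alice -> Nora: 5 + 9 = 14
Frank -> Alice -> Carol -> Mona -> Nora: 5 + 7 + 3 + 1 = 16
Frank -> Alice -> Dave -> Nora: 5 + 8 + 7 = 20
Frank -> Alice -> Dave -> Mona -> Nora: 5 + 8 + 5 + 1 = 19
Best route has total 14.

14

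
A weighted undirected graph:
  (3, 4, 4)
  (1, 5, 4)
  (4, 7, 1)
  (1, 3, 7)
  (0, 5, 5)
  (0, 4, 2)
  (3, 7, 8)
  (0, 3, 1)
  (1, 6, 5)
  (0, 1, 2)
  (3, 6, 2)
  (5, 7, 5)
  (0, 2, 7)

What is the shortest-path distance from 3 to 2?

Some routes from 3 to 2:
3 → 4 → 0 → 2: 4 + 2 + 7 = 13
3 → 6 → 1 → 0 → 2: 2 + 5 + 2 + 7 = 16
3 → 0 → 2: 1 + 7 = 8
Best route has total 8.

8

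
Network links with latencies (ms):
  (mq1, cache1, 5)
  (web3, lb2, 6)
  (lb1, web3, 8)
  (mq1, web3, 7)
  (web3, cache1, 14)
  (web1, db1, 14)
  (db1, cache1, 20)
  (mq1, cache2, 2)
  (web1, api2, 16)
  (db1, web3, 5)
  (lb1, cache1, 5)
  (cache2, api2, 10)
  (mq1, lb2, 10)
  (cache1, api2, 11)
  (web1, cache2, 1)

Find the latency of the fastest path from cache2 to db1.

14

Some routes from cache2 to db1:
cache2 → mq1 → web3 → db1: 2 + 7 + 5 = 14
cache2 → mq1 → lb2 → web3 → db1: 2 + 10 + 6 + 5 = 23
cache2 → web1 → db1: 1 + 14 = 15
Best route has total 14 ms.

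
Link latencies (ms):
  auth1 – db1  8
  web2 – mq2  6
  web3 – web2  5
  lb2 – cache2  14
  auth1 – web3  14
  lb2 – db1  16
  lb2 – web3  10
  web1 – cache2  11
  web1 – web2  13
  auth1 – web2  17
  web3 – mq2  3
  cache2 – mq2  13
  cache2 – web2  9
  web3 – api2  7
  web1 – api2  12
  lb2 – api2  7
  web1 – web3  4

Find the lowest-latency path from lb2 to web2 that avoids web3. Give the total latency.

A few of the lb2→web2 routes:
lb2→cache2→web1→web2: 14 + 11 + 13 = 38
lb2→cache2→web2: 14 + 9 = 23
lb2→cache2→mq2→web2: 14 + 13 + 6 = 33
lb2→api2→web1→web2: 7 + 12 + 13 = 32
The minimum is 23 ms.

23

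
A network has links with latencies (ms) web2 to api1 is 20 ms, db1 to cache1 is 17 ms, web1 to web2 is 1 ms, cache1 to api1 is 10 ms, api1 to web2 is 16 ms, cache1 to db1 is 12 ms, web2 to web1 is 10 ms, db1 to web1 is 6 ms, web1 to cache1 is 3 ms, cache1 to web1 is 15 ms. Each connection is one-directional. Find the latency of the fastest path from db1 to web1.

6

Candidate routes:
db1→cache1→web1: 17 + 15 = 32
db1→web1: 6
db1→cache1→api1→web2→web1: 17 + 10 + 16 + 10 = 53
Shortest: 6 ms.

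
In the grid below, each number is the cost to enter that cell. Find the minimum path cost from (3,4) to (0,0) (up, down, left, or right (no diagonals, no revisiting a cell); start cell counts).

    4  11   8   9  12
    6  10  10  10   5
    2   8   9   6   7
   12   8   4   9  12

53

Path [3,4]→[3,3]→[3,2]→[3,1]→[2,1]→[2,0]→[1,0]→[0,0]: 12 + 9 + 4 + 8 + 8 + 2 + 6 + 4 = 53.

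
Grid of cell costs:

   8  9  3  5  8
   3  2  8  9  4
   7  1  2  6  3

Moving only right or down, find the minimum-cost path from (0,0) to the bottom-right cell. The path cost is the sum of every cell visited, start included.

Best path: [0,0] → [1,0] → [1,1] → [2,1] → [2,2] → [2,3] → [2,4]
Cost: 8 + 3 + 2 + 1 + 2 + 6 + 3 = 25

25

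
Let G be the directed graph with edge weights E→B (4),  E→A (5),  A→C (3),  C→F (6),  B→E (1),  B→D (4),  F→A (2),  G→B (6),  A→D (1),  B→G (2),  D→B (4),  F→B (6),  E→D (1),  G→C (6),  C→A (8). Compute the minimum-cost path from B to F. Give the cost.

Paths from B to F:
B → G → C → F: 2 + 6 + 6 = 14
B → E → A → C → F: 1 + 5 + 3 + 6 = 15
Shortest: 14.

14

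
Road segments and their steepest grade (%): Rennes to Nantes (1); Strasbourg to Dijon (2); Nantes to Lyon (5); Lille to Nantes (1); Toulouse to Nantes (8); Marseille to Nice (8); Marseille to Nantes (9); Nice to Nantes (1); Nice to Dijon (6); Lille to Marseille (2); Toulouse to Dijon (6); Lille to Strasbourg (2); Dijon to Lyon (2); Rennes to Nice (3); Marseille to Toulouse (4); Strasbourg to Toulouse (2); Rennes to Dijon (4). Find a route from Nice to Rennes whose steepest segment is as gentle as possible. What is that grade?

1

Comparing a few candidate routes:
Nice -> Nantes -> Rennes: max(1, 1) = 1
Nice -> Rennes: max(3) = 3
Nice -> Nantes -> Lille -> Marseille -> Toulouse -> Strasbourg -> Dijon -> Rennes: max(1, 1, 2, 4, 2, 2, 4) = 4
The minimum achievable maximum is 1%.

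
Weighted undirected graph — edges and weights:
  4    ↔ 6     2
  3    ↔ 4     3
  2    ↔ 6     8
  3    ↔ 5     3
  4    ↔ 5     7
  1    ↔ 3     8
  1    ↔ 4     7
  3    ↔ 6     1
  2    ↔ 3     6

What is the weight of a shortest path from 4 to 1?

Routes from 4 to 1:
4 → 6 → 3 → 1: 2 + 1 + 8 = 11
4 → 3 → 1: 3 + 8 = 11
4 → 1: 7
4 → 5 → 3 → 1: 7 + 3 + 8 = 18
4 → 6 → 2 → 3 → 1: 2 + 8 + 6 + 8 = 24
The minimum is 7.

7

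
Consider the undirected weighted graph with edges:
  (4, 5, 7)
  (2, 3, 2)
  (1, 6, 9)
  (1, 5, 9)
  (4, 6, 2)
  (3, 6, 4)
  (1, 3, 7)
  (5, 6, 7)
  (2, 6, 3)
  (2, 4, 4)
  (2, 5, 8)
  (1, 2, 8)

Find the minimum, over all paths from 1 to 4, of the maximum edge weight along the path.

7

Comparing a few candidate routes:
1 - 3 - 2 - 6 - 4: max(7, 2, 3, 2) = 7
1 - 3 - 6 - 4: max(7, 4, 2) = 7
1 - 3 - 2 - 6 - 5 - 4: max(7, 2, 3, 7, 7) = 7
1 - 3 - 2 - 4: max(7, 2, 4) = 7
Smallest bottleneck: 7.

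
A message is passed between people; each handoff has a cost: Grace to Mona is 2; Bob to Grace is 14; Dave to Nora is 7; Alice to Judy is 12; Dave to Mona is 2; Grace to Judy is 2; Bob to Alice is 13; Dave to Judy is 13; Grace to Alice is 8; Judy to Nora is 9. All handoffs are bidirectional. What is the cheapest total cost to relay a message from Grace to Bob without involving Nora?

Checking several routes:
Grace - Bob: 14
Grace - Judy - Alice - Bob: 2 + 12 + 13 = 27
Grace - Alice - Bob: 8 + 13 = 21
The minimum is 14.

14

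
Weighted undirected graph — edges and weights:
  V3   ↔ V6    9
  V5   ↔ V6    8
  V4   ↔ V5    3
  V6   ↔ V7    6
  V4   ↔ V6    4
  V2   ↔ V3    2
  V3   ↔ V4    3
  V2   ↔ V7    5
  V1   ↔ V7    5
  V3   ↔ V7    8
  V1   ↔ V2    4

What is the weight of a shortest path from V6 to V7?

Some routes from V6 to V7:
V6→V4→V3→V2→V7: 4 + 3 + 2 + 5 = 14
V6→V3→V2→V7: 9 + 2 + 5 = 16
V6→V4→V3→V7: 4 + 3 + 8 = 15
V6→V7: 6
The minimum is 6.

6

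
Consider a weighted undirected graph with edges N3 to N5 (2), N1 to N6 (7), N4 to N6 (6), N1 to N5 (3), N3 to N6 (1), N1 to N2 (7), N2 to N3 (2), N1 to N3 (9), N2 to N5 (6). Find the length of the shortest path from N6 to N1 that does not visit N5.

7

Paths from N6 to N1 avoiding N5:
N6 → N3 → N1: 1 + 9 = 10
N6 → N1: 7
N6 → N3 → N2 → N1: 1 + 2 + 7 = 10
Best route has total 7.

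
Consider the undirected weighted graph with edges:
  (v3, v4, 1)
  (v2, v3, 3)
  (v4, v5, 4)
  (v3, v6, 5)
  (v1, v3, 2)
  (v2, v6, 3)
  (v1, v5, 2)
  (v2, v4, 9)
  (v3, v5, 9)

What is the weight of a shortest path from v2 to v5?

7

Checking several routes:
v2 - v6 - v3 - v4 - v5: 3 + 5 + 1 + 4 = 13
v2 - v3 - v5: 3 + 9 = 12
v2 - v3 - v4 - v5: 3 + 1 + 4 = 8
v2 - v6 - v3 - v1 - v5: 3 + 5 + 2 + 2 = 12
v2 - v3 - v1 - v5: 3 + 2 + 2 = 7
Shortest: 7.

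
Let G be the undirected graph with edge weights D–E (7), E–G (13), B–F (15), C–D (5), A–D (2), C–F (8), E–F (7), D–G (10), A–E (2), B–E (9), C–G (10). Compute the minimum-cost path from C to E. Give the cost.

9

Some routes from C to E:
C -> G -> E: 10 + 13 = 23
C -> G -> D -> A -> E: 10 + 10 + 2 + 2 = 24
C -> D -> A -> E: 5 + 2 + 2 = 9
C -> F -> E: 8 + 7 = 15
C -> D -> E: 5 + 7 = 12
Shortest: 9.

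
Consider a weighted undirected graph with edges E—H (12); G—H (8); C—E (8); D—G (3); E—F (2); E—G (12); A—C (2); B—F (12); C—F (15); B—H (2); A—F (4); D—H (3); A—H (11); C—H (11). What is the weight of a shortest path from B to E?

14

A few of the B→E routes:
B -> F -> E: 12 + 2 = 14
B -> H -> D -> G -> E: 2 + 3 + 3 + 12 = 20
B -> H -> A -> F -> E: 2 + 11 + 4 + 2 = 19
B -> H -> C -> E: 2 + 11 + 8 = 21
B -> H -> E: 2 + 12 = 14
B -> H -> C -> A -> F -> E: 2 + 11 + 2 + 4 + 2 = 21
Best route has total 14.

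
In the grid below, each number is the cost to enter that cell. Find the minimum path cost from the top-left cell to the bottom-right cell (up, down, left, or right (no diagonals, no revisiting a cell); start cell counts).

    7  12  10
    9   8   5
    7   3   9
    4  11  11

46

Best path: r0c0 → r1c0 → r2c0 → r2c1 → r2c2 → r3c2
Cost: 7 + 9 + 7 + 3 + 9 + 11 = 46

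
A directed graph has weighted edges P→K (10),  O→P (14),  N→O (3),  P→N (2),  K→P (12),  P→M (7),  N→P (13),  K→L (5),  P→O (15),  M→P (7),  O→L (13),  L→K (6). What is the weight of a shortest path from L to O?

Candidate routes:
L→K→P→O: 6 + 12 + 15 = 33
L→K→P→N→O: 6 + 12 + 2 + 3 = 23
Shortest: 23.

23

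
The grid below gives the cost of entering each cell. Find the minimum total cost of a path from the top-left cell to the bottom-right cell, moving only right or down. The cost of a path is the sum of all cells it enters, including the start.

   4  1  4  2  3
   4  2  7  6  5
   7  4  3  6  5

Cheapest: r0c0 r0c1 r0c2 r0c3 r0c4 r1c4 r2c4
  4 + 1 + 4 + 2 + 3 + 5 + 5 = 24

24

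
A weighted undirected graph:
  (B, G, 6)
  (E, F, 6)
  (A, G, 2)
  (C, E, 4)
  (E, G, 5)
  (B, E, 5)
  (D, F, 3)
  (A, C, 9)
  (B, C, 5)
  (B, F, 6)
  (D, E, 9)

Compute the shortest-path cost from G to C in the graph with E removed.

11

Paths from G to C avoiding E:
G-B-C: 6 + 5 = 11
G-A-C: 2 + 9 = 11
The minimum is 11.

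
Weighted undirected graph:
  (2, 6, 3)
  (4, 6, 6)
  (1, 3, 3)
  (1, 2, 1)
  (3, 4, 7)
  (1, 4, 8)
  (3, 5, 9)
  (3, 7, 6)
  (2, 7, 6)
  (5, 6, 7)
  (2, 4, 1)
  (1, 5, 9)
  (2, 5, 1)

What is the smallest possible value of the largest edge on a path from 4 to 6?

3

A few of the 4→6 routes:
4 - 3 - 1 - 2 - 6: max(7, 3, 1, 3) = 7
4 - 3 - 7 - 2 - 5 - 6: max(7, 6, 6, 1, 7) = 7
4 - 2 - 6: max(1, 3) = 3
4 - 3 - 7 - 2 - 6: max(7, 6, 6, 3) = 7
4 - 6: max(6) = 6
The minimum achievable maximum is 3.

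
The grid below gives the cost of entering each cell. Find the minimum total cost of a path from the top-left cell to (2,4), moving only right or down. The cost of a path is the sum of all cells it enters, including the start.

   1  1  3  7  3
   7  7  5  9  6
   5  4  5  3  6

Cheapest: [0,0] -> [0,1] -> [0,2] -> [1,2] -> [2,2] -> [2,3] -> [2,4]
  1 + 1 + 3 + 5 + 5 + 3 + 6 = 24

24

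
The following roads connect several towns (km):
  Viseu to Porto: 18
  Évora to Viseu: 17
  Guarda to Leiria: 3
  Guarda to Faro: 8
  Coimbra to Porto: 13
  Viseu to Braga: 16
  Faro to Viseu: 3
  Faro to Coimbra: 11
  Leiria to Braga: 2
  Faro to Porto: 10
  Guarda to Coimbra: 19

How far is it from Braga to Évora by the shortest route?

33

A few of the Braga→Évora routes:
Braga -> Leiria -> Guarda -> Faro -> Porto -> Viseu -> Évora: 2 + 3 + 8 + 10 + 18 + 17 = 58
Braga -> Leiria -> Guarda -> Coimbra -> Faro -> Viseu -> Évora: 2 + 3 + 19 + 11 + 3 + 17 = 55
Braga -> Leiria -> Guarda -> Faro -> Viseu -> Évora: 2 + 3 + 8 + 3 + 17 = 33
Braga -> Viseu -> Évora: 16 + 17 = 33
Braga -> Leiria -> Guarda -> Coimbra -> Porto -> Faro -> Viseu -> Évora: 2 + 3 + 19 + 13 + 10 + 3 + 17 = 67
Best route has total 33 km.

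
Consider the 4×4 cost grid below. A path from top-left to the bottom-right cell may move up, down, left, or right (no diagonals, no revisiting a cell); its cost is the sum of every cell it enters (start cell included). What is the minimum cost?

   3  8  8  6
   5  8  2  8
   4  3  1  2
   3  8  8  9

27

Best path: (0,0)→(1,0)→(2,0)→(2,1)→(2,2)→(2,3)→(3,3)
Cost: 3 + 5 + 4 + 3 + 1 + 2 + 9 = 27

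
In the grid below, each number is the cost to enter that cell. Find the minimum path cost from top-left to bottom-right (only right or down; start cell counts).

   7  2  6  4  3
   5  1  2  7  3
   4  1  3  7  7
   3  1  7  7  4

30

Take r0c0 -> r0c1 -> r1c1 -> r2c1 -> r3c1 -> r3c2 -> r3c3 -> r3c4 for a total of 7 + 2 + 1 + 1 + 1 + 7 + 7 + 4 = 30.
For comparison, the top-then-right route costs 36.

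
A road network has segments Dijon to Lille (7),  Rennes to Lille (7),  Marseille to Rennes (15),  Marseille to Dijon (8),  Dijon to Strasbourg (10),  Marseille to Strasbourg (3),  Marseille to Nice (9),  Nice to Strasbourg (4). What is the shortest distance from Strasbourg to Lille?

17

Comparing a few candidate routes:
Strasbourg-Dijon-Lille: 10 + 7 = 17
Strasbourg-Marseille-Rennes-Lille: 3 + 15 + 7 = 25
Strasbourg-Marseille-Dijon-Lille: 3 + 8 + 7 = 18
Strasbourg-Nice-Marseille-Dijon-Lille: 4 + 9 + 8 + 7 = 28
The minimum is 17 mi.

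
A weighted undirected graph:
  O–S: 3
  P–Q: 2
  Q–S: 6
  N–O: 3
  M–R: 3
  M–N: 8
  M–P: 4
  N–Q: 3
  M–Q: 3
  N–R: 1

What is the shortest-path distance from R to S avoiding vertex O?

Comparing a few candidate routes:
R → M → Q → S: 3 + 3 + 6 = 12
R → M → P → Q → S: 3 + 4 + 2 + 6 = 15
R → N → Q → S: 1 + 3 + 6 = 10
R → N → M → Q → S: 1 + 8 + 3 + 6 = 18
R → M → N → Q → S: 3 + 8 + 3 + 6 = 20
Shortest: 10.

10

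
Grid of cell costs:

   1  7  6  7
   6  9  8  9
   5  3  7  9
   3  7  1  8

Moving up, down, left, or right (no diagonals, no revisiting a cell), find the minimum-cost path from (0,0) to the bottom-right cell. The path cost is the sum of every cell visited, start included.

Cheapest: (0,0) (1,0) (2,0) (2,1) (2,2) (3,2) (3,3)
  1 + 6 + 5 + 3 + 7 + 1 + 8 = 31

31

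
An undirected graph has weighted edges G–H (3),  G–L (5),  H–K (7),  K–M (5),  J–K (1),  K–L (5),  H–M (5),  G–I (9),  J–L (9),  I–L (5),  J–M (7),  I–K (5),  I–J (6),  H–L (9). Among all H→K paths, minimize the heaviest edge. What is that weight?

Some routes from H to K:
H -> G -> L -> K: max(3, 5, 5) = 5
H -> G -> L -> I -> K: max(3, 5, 5, 5) = 5
H -> M -> K: max(5, 5) = 5
The minimum achievable maximum is 5.

5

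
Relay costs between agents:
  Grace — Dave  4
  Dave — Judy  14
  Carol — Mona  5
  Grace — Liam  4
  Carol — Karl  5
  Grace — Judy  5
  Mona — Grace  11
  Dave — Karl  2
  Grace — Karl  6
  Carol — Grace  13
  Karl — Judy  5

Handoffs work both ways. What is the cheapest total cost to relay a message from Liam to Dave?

Checking several routes:
Liam → Grace → Judy → Karl → Dave: 4 + 5 + 5 + 2 = 16
Liam → Grace → Judy → Dave: 4 + 5 + 14 = 23
Liam → Grace → Mona → Carol → Karl → Dave: 4 + 11 + 5 + 5 + 2 = 27
Liam → Grace → Dave: 4 + 4 = 8
Liam → Grace → Karl → Dave: 4 + 6 + 2 = 12
Liam → Grace → Carol → Karl → Dave: 4 + 13 + 5 + 2 = 24
The minimum is 8.

8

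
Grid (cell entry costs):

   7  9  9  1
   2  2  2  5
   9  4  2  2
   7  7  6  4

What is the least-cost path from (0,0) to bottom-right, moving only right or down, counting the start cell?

Take (0,0) → (1,0) → (1,1) → (1,2) → (2,2) → (2,3) → (3,3) for a total of 7 + 2 + 2 + 2 + 2 + 2 + 4 = 21.

21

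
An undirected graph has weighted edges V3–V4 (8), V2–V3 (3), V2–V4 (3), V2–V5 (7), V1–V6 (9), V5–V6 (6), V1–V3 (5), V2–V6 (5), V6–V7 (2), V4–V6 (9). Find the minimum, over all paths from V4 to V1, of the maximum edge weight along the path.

Checking several routes:
V4-V3-V2-V5-V6-V1: max(8, 3, 7, 6, 9) = 9
V4-V3-V2-V6-V1: max(8, 3, 5, 9) = 9
V4-V3-V1: max(8, 5) = 8
V4-V2-V3-V1: max(3, 3, 5) = 5
Smallest bottleneck: 5.

5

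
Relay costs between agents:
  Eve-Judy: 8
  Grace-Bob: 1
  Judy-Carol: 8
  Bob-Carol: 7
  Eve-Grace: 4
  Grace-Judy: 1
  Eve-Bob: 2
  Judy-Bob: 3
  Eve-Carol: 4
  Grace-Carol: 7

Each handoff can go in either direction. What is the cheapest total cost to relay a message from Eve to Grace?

Some routes from Eve to Grace:
Eve-Bob-Grace: 2 + 1 = 3
Eve-Grace: 4
Eve-Bob-Judy-Grace: 2 + 3 + 1 = 6
Eve-Judy-Grace: 8 + 1 = 9
Shortest: 3.

3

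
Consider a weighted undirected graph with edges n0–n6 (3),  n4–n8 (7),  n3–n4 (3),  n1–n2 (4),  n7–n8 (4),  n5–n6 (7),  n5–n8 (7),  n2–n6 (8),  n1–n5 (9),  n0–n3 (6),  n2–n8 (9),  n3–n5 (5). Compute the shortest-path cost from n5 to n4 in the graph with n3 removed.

14

Routes from n5 to n4 avoiding n3:
n5 - n8 - n4: 7 + 7 = 14
n5 - n1 - n2 - n8 - n4: 9 + 4 + 9 + 7 = 29
n5 - n6 - n2 - n8 - n4: 7 + 8 + 9 + 7 = 31
Best route has total 14.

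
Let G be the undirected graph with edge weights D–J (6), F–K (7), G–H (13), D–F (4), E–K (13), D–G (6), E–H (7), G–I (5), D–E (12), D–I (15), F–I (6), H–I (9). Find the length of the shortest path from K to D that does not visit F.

25

A few of the K→D routes:
K→E→H→G→D: 13 + 7 + 13 + 6 = 39
K→E→H→I→G→D: 13 + 7 + 9 + 5 + 6 = 40
K→E→D: 13 + 12 = 25
K→E→H→I→D: 13 + 7 + 9 + 15 = 44
Best route has total 25.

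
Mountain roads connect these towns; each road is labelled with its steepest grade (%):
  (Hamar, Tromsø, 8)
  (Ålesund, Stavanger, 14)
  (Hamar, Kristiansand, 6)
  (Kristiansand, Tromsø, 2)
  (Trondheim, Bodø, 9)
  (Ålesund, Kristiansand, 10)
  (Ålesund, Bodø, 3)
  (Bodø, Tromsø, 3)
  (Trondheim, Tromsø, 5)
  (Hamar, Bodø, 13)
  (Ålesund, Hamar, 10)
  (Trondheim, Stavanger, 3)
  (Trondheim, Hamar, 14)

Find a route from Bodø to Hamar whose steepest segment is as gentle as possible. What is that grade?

6

Checking several routes:
Bodø - Tromsø - Kristiansand - Hamar: max(3, 2, 6) = 6
Bodø - Trondheim - Tromsø - Hamar: max(9, 5, 8) = 9
Bodø - Tromsø - Hamar: max(3, 8) = 8
Best route has worst link 6%.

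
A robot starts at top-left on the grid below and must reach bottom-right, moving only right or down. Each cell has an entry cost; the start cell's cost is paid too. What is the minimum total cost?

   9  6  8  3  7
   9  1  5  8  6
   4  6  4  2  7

34

Take [0,0] -> [0,1] -> [1,1] -> [1,2] -> [2,2] -> [2,3] -> [2,4] for a total of 9 + 6 + 1 + 5 + 4 + 2 + 7 = 34.
For comparison, the top-then-right route costs 46.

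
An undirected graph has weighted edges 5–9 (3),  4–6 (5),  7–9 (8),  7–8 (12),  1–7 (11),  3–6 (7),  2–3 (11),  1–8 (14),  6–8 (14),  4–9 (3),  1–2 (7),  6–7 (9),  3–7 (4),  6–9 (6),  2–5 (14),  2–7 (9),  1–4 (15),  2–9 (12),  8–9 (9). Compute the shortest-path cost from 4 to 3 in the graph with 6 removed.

15

Some routes from 4 to 3 avoiding 6:
4-9-2-3: 3 + 12 + 11 = 26
4-9-8-7-3: 3 + 9 + 12 + 4 = 28
4-9-2-7-3: 3 + 12 + 9 + 4 = 28
4-9-7-3: 3 + 8 + 4 = 15
4-9-7-2-3: 3 + 8 + 9 + 11 = 31
4-1-7-3: 15 + 11 + 4 = 30
Best route has total 15.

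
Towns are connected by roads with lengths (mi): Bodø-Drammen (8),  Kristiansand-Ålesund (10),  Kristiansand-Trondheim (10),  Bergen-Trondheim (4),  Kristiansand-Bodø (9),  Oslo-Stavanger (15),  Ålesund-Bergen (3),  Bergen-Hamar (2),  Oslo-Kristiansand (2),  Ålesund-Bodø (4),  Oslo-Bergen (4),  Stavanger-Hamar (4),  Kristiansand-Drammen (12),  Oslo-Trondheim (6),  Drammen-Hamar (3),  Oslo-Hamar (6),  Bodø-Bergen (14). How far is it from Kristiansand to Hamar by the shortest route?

8

Checking several routes:
Kristiansand → Ålesund → Bergen → Hamar: 10 + 3 + 2 = 15
Kristiansand → Trondheim → Bergen → Hamar: 10 + 4 + 2 = 16
Kristiansand → Oslo → Bergen → Hamar: 2 + 4 + 2 = 8
Kristiansand → Oslo → Trondheim → Bergen → Hamar: 2 + 6 + 4 + 2 = 14
Kristiansand → Oslo → Hamar: 2 + 6 = 8
Kristiansand → Drammen → Hamar: 12 + 3 = 15
The minimum is 8 mi.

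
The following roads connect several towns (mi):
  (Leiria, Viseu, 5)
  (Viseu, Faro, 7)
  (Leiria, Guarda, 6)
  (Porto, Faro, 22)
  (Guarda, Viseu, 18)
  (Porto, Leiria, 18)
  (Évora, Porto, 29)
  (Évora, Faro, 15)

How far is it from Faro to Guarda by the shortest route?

18

Some routes from Faro to Guarda:
Faro→Porto→Leiria→Viseu→Guarda: 22 + 18 + 5 + 18 = 63
Faro→Porto→Leiria→Guarda: 22 + 18 + 6 = 46
Faro→Viseu→Leiria→Guarda: 7 + 5 + 6 = 18
Faro→Viseu→Guarda: 7 + 18 = 25
Faro→Évora→Porto→Leiria→Guarda: 15 + 29 + 18 + 6 = 68
Best route has total 18 mi.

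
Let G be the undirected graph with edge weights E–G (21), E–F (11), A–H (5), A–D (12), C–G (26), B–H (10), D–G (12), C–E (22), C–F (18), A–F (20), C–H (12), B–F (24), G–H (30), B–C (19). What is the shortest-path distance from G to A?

A few of the G→A routes:
G-H-A: 30 + 5 = 35
G-E-C-H-A: 21 + 22 + 12 + 5 = 60
G-C-H-A: 26 + 12 + 5 = 43
G-E-F-A: 21 + 11 + 20 = 52
G-D-A: 12 + 12 = 24
Shortest: 24.

24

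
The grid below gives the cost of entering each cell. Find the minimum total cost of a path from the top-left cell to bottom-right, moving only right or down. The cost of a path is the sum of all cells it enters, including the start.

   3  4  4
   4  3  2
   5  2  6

18

Best path: [0,0]→[0,1]→[1,1]→[1,2]→[2,2]
Cost: 3 + 4 + 3 + 2 + 6 = 18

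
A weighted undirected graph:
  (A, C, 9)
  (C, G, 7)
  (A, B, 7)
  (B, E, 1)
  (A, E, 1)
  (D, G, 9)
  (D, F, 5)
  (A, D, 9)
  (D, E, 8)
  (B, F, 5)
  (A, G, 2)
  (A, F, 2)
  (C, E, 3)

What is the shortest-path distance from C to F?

6

Comparing a few candidate routes:
C→G→A→F: 7 + 2 + 2 = 11
C→E→A→F: 3 + 1 + 2 = 6
C→E→B→F: 3 + 1 + 5 = 9
C→A→F: 9 + 2 = 11
Best route has total 6.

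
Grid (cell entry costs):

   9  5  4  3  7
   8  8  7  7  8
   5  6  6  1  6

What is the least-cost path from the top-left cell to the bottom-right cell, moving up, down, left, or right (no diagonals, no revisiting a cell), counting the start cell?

35

One optimal route is [0,0] [0,1] [0,2] [0,3] [1,3] [2,3] [2,4].
Its cost is 9 + 5 + 4 + 3 + 7 + 1 + 6 = 35.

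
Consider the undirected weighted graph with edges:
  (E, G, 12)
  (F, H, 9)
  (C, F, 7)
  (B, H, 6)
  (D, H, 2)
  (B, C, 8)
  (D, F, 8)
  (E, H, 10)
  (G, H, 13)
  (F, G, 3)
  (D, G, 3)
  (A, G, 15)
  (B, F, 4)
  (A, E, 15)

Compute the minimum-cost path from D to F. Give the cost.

Comparing a few candidate routes:
D-H-G-F: 2 + 13 + 3 = 18
D-F: 8
D-H-B-F: 2 + 6 + 4 = 12
D-H-F: 2 + 9 = 11
D-G-F: 3 + 3 = 6
The minimum is 6.

6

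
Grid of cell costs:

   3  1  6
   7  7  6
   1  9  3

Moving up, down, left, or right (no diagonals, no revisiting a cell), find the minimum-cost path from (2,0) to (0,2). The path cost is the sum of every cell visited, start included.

18

Cheapest: r2c0 → r1c0 → r0c0 → r0c1 → r0c2
  1 + 7 + 3 + 1 + 6 = 18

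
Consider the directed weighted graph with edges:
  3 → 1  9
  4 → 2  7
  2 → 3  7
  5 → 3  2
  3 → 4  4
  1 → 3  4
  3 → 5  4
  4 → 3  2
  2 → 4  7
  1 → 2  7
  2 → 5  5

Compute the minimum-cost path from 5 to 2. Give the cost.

Paths from 5 to 2:
5-3-4-2: 2 + 4 + 7 = 13
5-3-1-2: 2 + 9 + 7 = 18
The minimum is 13.

13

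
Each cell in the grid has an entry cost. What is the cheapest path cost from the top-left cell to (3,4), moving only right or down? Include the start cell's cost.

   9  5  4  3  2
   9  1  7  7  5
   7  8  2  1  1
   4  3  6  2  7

Best path: r0c0→r0c1→r1c1→r1c2→r2c2→r2c3→r2c4→r3c4
Cost: 9 + 5 + 1 + 7 + 2 + 1 + 1 + 7 = 33
For comparison, the top-then-right route costs 36.

33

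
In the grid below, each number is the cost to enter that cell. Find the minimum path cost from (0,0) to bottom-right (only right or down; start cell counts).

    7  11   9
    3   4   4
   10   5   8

26

One optimal route is [0,0] -> [1,0] -> [1,1] -> [1,2] -> [2,2].
Its cost is 7 + 3 + 4 + 4 + 8 = 26.
(Top row then right column would cost 39.)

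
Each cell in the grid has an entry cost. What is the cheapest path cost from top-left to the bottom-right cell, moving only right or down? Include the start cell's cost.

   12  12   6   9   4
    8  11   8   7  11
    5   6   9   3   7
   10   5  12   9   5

One optimal route is (0,0) (1,0) (2,0) (2,1) (2,2) (2,3) (2,4) (3,4).
Its cost is 12 + 8 + 5 + 6 + 9 + 3 + 7 + 5 = 55.
For comparison, the top-then-right route costs 66.

55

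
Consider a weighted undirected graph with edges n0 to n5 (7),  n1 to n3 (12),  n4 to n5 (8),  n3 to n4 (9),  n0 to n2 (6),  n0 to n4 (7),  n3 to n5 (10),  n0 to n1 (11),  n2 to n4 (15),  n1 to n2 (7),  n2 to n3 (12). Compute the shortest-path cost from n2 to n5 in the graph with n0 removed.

22

Candidate routes:
n2 → n4 → n3 → n5: 15 + 9 + 10 = 34
n2 → n3 → n4 → n5: 12 + 9 + 8 = 29
n2 → n1 → n3 → n4 → n5: 7 + 12 + 9 + 8 = 36
n2 → n4 → n5: 15 + 8 = 23
n2 → n3 → n5: 12 + 10 = 22
n2 → n1 → n3 → n5: 7 + 12 + 10 = 29
Shortest: 22.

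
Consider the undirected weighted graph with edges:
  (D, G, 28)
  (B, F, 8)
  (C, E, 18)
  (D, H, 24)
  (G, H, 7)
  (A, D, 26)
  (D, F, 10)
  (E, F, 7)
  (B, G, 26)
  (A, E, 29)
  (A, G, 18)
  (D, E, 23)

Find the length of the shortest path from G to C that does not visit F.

65

Routes from G to C avoiding F:
G - D - A - E - C: 28 + 26 + 29 + 18 = 101
G - A - E - C: 18 + 29 + 18 = 65
G - H - D - A - E - C: 7 + 24 + 26 + 29 + 18 = 104
G - D - E - C: 28 + 23 + 18 = 69
G - A - D - E - C: 18 + 26 + 23 + 18 = 85
G - H - D - E - C: 7 + 24 + 23 + 18 = 72
Shortest: 65.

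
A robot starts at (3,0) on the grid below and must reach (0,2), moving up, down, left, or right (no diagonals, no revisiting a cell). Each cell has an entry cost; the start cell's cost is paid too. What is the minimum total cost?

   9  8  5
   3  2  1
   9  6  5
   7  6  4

27

Path [3,0]→[2,0]→[1,0]→[1,1]→[1,2]→[0,2]: 7 + 9 + 3 + 2 + 1 + 5 = 27.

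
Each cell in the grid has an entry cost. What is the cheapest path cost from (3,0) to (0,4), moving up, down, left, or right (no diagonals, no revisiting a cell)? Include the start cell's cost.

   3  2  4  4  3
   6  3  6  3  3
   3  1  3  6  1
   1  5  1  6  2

Best path: (3,0) (2,0) (2,1) (1,1) (0,1) (0,2) (0,3) (0,4)
Cost: 1 + 3 + 1 + 3 + 2 + 4 + 4 + 3 = 21

21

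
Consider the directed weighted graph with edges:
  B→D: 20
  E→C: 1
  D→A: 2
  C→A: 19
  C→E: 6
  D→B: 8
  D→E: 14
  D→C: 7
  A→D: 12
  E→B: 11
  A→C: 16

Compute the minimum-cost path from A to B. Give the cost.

20

Paths from A to B:
A -> C -> E -> B: 16 + 6 + 11 = 33
A -> D -> C -> E -> B: 12 + 7 + 6 + 11 = 36
A -> D -> B: 12 + 8 = 20
A -> D -> E -> B: 12 + 14 + 11 = 37
Shortest: 20.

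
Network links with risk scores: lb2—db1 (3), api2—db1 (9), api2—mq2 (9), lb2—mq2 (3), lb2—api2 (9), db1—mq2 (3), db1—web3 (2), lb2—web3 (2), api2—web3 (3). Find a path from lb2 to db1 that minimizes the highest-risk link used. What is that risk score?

2

Comparing a few candidate routes:
lb2→api2→mq2→db1: max(9, 9, 3) = 9
lb2→mq2→db1: max(3, 3) = 3
lb2→api2→db1: max(9, 9) = 9
lb2→api2→web3→db1: max(9, 3, 2) = 9
lb2→db1: max(3) = 3
lb2→web3→db1: max(2, 2) = 2
Best route has worst link 2.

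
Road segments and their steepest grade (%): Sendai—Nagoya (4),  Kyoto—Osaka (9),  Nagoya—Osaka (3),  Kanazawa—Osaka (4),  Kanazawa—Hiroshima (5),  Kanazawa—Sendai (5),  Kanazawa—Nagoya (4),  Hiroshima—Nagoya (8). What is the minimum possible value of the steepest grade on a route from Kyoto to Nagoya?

9

Paths from Kyoto to Nagoya:
Kyoto-Osaka-Kanazawa-Hiroshima-Nagoya: max(9, 4, 5, 8) = 9
Kyoto-Osaka-Kanazawa-Sendai-Nagoya: max(9, 4, 5, 4) = 9
Kyoto-Osaka-Kanazawa-Nagoya: max(9, 4, 4) = 9
Kyoto-Osaka-Nagoya: max(9, 3) = 9
Smallest bottleneck: 9%.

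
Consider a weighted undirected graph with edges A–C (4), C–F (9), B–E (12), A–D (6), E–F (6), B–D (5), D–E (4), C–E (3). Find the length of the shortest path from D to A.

Paths from D to A:
D -> A: 6
D -> E -> C -> A: 4 + 3 + 4 = 11
D -> B -> E -> F -> C -> A: 5 + 12 + 6 + 9 + 4 = 36
D -> E -> F -> C -> A: 4 + 6 + 9 + 4 = 23
D -> B -> E -> C -> A: 5 + 12 + 3 + 4 = 24
Shortest: 6.

6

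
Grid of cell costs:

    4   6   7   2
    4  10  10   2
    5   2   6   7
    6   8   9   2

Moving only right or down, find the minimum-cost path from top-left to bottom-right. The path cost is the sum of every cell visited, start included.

30

Cheapest: [0,0] [0,1] [0,2] [0,3] [1,3] [2,3] [3,3]
  4 + 6 + 7 + 2 + 2 + 7 + 2 = 30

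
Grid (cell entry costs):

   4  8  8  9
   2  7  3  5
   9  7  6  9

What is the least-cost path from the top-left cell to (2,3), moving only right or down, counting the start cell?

Cheapest: r0c0→r1c0→r1c1→r1c2→r1c3→r2c3
  4 + 2 + 7 + 3 + 5 + 9 = 30
For comparison, the top-then-right route costs 43.

30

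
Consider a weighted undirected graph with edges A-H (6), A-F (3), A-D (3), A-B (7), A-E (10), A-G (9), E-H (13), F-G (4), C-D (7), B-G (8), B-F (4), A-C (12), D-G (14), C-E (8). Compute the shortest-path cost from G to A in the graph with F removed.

9

Some routes from G to A avoiding F:
G → B → A: 8 + 7 = 15
G → A: 9
G → D → A: 14 + 3 = 17
The minimum is 9.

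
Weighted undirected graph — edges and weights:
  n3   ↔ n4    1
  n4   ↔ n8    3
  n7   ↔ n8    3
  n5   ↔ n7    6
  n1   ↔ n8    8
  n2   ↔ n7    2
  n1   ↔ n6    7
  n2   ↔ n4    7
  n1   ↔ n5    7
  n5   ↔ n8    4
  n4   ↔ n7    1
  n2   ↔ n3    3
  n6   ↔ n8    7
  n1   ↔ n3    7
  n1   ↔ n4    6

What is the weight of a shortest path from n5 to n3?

8

Some routes from n5 to n3:
n5 -> n8 -> n7 -> n4 -> n3: 4 + 3 + 1 + 1 = 9
n5 -> n8 -> n4 -> n3: 4 + 3 + 1 = 8
n5 -> n7 -> n2 -> n3: 6 + 2 + 3 = 11
n5 -> n7 -> n4 -> n3: 6 + 1 + 1 = 8
Shortest: 8.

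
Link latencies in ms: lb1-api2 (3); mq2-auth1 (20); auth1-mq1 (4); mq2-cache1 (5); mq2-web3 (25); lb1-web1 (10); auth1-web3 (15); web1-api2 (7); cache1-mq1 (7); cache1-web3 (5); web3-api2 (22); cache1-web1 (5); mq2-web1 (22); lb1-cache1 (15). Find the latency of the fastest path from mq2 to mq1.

A few of the mq2→mq1 routes:
mq2 - cache1 - web3 - auth1 - mq1: 5 + 5 + 15 + 4 = 29
mq2 - cache1 - mq1: 5 + 7 = 12
mq2 - web3 - cache1 - mq1: 25 + 5 + 7 = 37
mq2 - auth1 - mq1: 20 + 4 = 24
mq2 - web1 - cache1 - mq1: 22 + 5 + 7 = 34
Shortest: 12 ms.

12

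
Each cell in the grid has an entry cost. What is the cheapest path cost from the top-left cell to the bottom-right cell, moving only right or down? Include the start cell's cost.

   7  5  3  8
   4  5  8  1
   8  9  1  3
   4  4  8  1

One optimal route is [0,0]→[0,1]→[0,2]→[0,3]→[1,3]→[2,3]→[3,3].
Its cost is 7 + 5 + 3 + 8 + 1 + 3 + 1 = 28.

28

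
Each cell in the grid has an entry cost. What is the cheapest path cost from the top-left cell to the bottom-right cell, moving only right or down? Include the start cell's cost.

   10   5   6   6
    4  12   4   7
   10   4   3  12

40

One optimal route is r0c0→r0c1→r0c2→r1c2→r2c2→r2c3.
Its cost is 10 + 5 + 6 + 4 + 3 + 12 = 40.
(Top row then right column would cost 46.)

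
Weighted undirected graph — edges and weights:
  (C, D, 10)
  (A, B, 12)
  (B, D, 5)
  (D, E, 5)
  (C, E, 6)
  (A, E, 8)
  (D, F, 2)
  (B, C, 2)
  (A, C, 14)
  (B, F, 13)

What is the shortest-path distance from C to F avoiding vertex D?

15

Candidate routes:
C -> A -> B -> F: 14 + 12 + 13 = 39
C -> E -> A -> B -> F: 6 + 8 + 12 + 13 = 39
C -> B -> F: 2 + 13 = 15
Shortest: 15.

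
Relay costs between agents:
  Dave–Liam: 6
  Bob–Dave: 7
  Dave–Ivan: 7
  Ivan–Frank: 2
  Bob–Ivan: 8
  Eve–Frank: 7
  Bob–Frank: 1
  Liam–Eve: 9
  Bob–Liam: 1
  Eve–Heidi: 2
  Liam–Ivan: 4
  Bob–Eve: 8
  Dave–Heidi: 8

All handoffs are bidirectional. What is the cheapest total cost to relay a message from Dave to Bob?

7

Checking several routes:
Dave - Ivan - Frank - Bob: 7 + 2 + 1 = 10
Dave - Liam - Bob: 6 + 1 = 7
Dave - Bob: 7
Best route has total 7.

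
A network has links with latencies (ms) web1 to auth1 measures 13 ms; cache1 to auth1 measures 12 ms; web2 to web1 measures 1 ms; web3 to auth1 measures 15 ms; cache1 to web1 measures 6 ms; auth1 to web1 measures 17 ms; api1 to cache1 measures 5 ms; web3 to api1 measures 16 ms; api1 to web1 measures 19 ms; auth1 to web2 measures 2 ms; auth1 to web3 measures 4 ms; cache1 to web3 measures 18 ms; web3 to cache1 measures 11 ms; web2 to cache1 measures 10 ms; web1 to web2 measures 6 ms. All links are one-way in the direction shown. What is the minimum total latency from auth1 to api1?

Routes from auth1 to api1:
auth1 → web2 → cache1 → web3 → api1: 2 + 10 + 18 + 16 = 46
auth1 → web1 → web2 → cache1 → web3 → api1: 17 + 6 + 10 + 18 + 16 = 67
auth1 → web3 → api1: 4 + 16 = 20
Best route has total 20 ms.

20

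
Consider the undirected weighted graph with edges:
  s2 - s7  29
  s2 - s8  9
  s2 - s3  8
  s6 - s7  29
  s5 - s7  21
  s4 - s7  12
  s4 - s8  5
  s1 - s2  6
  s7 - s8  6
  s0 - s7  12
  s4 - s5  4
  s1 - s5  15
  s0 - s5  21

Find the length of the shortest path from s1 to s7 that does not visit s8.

31

Paths from s1 to s7 avoiding s8:
s1→s5→s0→s7: 15 + 21 + 12 = 48
s1→s2→s7: 6 + 29 = 35
s1→s5→s7: 15 + 21 = 36
s1→s5→s4→s7: 15 + 4 + 12 = 31
Shortest: 31.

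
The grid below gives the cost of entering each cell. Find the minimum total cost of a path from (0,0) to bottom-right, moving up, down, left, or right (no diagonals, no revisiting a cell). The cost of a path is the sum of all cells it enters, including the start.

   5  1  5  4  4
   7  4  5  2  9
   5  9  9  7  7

31

Take (0,0)→(0,1)→(0,2)→(0,3)→(1,3)→(2,3)→(2,4) for a total of 5 + 1 + 5 + 4 + 2 + 7 + 7 = 31.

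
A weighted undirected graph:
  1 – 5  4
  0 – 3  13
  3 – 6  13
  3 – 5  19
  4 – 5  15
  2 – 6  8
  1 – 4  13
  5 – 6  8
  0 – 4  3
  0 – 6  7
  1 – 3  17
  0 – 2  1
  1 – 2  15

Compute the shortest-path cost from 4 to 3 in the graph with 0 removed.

30

A few of the 4→3 routes:
4-1-3: 13 + 17 = 30
4-5-6-3: 15 + 8 + 13 = 36
4-5-3: 15 + 19 = 34
4-5-1-3: 15 + 4 + 17 = 36
Best route has total 30.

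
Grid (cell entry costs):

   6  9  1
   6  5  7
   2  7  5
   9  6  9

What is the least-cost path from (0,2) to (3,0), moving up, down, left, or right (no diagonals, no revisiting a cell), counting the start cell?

One optimal route is (0,2) (1,2) (1,1) (1,0) (2,0) (3,0).
Its cost is 1 + 7 + 5 + 6 + 2 + 9 = 30.

30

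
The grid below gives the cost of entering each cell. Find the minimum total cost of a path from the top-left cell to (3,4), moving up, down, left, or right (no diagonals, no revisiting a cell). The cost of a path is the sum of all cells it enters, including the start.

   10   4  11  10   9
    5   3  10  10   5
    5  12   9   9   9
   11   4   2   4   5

44

One optimal route is r0c0 -> r0c1 -> r1c1 -> r2c1 -> r3c1 -> r3c2 -> r3c3 -> r3c4.
Its cost is 10 + 4 + 3 + 12 + 4 + 2 + 4 + 5 = 44.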